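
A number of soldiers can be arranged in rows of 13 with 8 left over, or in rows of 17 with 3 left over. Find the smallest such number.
M = 13 × 17 = 221. M₁ = 17, y₁ ≡ 10 (mod 13). M₂ = 13, y₂ ≡ 4 (mod 17). n = 8×17×10 + 3×13×4 ≡ 190 (mod 221). The smallest positive such number is 190.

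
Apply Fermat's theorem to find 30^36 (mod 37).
By Fermat's Little Theorem, 30^{36} ≡ 1 (mod 37) since 37 is prime and gcd(30, 37) = 1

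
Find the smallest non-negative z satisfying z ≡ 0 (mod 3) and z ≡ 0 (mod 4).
M = 3 × 4 = 12. M₁ = 4, y₁ ≡ 1 (mod 3). M₂ = 3, y₂ ≡ 3 (mod 4). z = 0×4×1 + 0×3×3 ≡ 0 (mod 12)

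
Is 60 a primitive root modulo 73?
Yes

To verify, check if 60^(72/q) ≢ 1 (mod 73) for each prime divisor q of 72
Divisors of 72 = 72: [1, 2, 3, 4, 6, 8, 9, 12, 18, 24, 36, 72]
  60^(72/2) = 60^36 ≡ 72 (mod 73)
  60^(72/3) = 60^24 ≡ 64 (mod 73)
Conclusion: 60 is a primitive root modulo 73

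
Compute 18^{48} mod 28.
8

Using successive squaring:
Binary expansion of 48: 110000
Powers of 18 mod 28 (each is the square of the previous):
  18^1 ≡ 18 (mod 28)
  18^2 ≡ 18² = 324 ≡ 16 (mod 28)
  18^4 ≡ 16² = 256 ≡ 4 (mod 28)
  18^8 ≡ 4² = 16 ≡ 16 (mod 28)
  18^16 ≡ 16² = 256 ≡ 4 (mod 28)
  18^32 ≡ 4² = 16 ≡ 16 (mod 28)
48 = 32 + 16, so 18^48 = 18^32 × 18^16 ≡ 16 × 4 (mod 28)
Multiplying step by step:
  16 × 4 = 64 ≡ 8 (mod 28)
Result: 18^48 ≡ 8 (mod 28)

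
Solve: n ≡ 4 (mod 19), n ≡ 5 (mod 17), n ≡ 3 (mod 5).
M = 19 × 17 × 5 = 1615. M₁ = 85, y₁ ≡ 17 (mod 19). M₂ = 95, y₂ ≡ 12 (mod 17). M₃ = 323, y₃ ≡ 2 (mod 5). n = 4×85×17 + 5×95×12 + 3×323×2 ≡ 498 (mod 1615)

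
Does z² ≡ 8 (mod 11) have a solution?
By Euler's criterion: 8^{5} ≡ 10 (mod 11). Since this equals -1 (≡ 10), 8 is not a QR.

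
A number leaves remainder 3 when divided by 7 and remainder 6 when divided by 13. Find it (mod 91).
M = 7 × 13 = 91. M₁ = 13, y₁ ≡ 6 (mod 7). M₂ = 7, y₂ ≡ 2 (mod 13). t = 3×13×6 + 6×7×2 ≡ 45 (mod 91)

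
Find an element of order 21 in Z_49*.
2 has order 21 mod 49 since 2^{21} ≡ 1 (mod 49) and no smaller power works.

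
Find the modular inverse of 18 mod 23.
18^(-1) ≡ 9 (mod 23). Verification: 18 × 9 = 162 ≡ 1 (mod 23)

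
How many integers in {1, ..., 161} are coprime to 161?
132

Prime factorization: 161 = 7 × 23
Using the formula φ(n) = n × Π(1 - 1/p) for each prime factor p:
φ(161) = 161 × (1 - 1/7) × (1 - 1/23)
φ(161) = 132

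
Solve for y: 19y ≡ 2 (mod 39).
35

Since gcd(19, 39) = 1 divides 2, a solution exists.
Multiply both sides by the inverse of 19 mod 39:
  19^(-1) mod 39 = 37
  x ≡ 37 × 2 ≡ 74 ≡ 35 (mod 39)
Verification: 19 × 35 = 665 = 17 × 39 + 2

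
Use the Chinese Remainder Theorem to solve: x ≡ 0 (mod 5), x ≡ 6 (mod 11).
M = 5 × 11 = 55. M₁ = 11, y₁ ≡ 1 (mod 5). M₂ = 5, y₂ ≡ 9 (mod 11). x = 0×11×1 + 6×5×9 ≡ 50 (mod 55)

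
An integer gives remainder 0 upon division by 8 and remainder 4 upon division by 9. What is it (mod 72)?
M = 8 × 9 = 72. M₁ = 9, y₁ ≡ 1 (mod 8). M₂ = 8, y₂ ≡ 8 (mod 9). y = 0×9×1 + 4×8×8 ≡ 40 (mod 72). The smallest positive such number is 40.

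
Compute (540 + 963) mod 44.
7

(540 + 963) = 1503
1503 mod 44 = 7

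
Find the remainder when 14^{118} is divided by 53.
By Fermat: 14^{52} ≡ 1 (mod 53). 118 = 2×52 + 14. So 14^{118} ≡ 14^{14} ≡ 4 (mod 53)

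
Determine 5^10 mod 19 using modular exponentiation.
10 = 8 + 2 (binary 1010). Repeated squaring mod 19: 5^1 ≡ 5; 5^2 ≡ 5² = 25 ≡ 6; 5^4 ≡ 6² = 36 ≡ 17; 5^8 ≡ 17² = 289 ≡ 4. Multiply: 5^10 = 5^8 × 5^2 ≡ 4 × 6 (mod 19): 4 × 6 = 24 ≡ 5. So 5^10 ≡ 5 (mod 19).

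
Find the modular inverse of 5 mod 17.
5^(-1) ≡ 7 (mod 17). Verification: 5 × 7 = 35 ≡ 1 (mod 17)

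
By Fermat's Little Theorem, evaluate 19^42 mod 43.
By Fermat's Little Theorem, 19^{42} ≡ 1 (mod 43) since 43 is prime and gcd(19, 43) = 1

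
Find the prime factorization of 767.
13 × 59

Divide by primes starting from smallest:
767 ÷ 13 = 59
59 ÷ 59 = 1

767 = 13 × 59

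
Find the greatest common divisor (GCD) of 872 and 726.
2

Using the Euclidean algorithm:
872 = 1 × 726 + 146
726 = 4 × 146 + 142
146 = 1 × 142 + 4
142 = 35 × 4 + 2
4 = 2 × 2 + 0

GCD(872, 726) = 2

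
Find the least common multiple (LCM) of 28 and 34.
476

First find GCD(28, 34) using the Euclidean algorithm:
28 = 0 × 34 + 28
34 = 1 × 28 + 6
28 = 4 × 6 + 4
6 = 1 × 4 + 2
4 = 2 × 2 + 0
GCD(28, 34) = 2

LCM formula: LCM(a, b) = (a × b) / GCD(a, b)
LCM(28, 34) = (28 × 34) / 2
LCM(28, 34) = 952 / 2
LCM(28, 34) = 476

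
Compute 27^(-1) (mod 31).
23

Using Extended Euclidean Algorithm:
gcd(27, 31) = 1
Bezout coefficients: 27 × -8 + 31 × 7 = 1
So 27 × -8 ≡ 1 (mod 31)
The inverse is -8 mod 31 = 23
Verification: 27 × 23 = 621 = 20 × 31 + 1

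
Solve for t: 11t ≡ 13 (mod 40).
23

Since gcd(11, 40) = 1 divides 13, a solution exists.
Multiply both sides by the inverse of 11 mod 40:
  11^(-1) mod 40 = 11
  x ≡ 11 × 13 ≡ 143 ≡ 23 (mod 40)
Verification: 11 × 23 = 253 = 6 × 40 + 13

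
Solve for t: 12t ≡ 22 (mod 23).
21

Since gcd(12, 23) = 1 divides 22, a solution exists.
Multiply both sides by the inverse of 12 mod 23:
  12^(-1) mod 23 = 2
  x ≡ 2 × 22 ≡ 44 ≡ 21 (mod 23)
Verification: 12 × 21 = 252 = 10 × 23 + 22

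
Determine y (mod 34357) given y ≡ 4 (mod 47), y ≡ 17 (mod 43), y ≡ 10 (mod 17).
6725

Using the Chinese Remainder Theorem:
M = product of moduli = 34357
For equation 1: M_1 = 731, 731 ≡ 26 (mod 47), inverse of 731 mod 47 is 38 (check: 26 × 38 = 988 ≡ 1 (mod 47))
For equation 2: M_2 = 799, 799 ≡ 25 (mod 43), inverse of 799 mod 43 is 31 (check: 25 × 31 = 775 ≡ 1 (mod 43))
For equation 3: M_3 = 2021, 2021 ≡ 15 (mod 17), inverse of 2021 mod 17 is 8 (check: 15 × 8 = 120 ≡ 1 (mod 17))
Combine: y ≡ Σ r_i×M_i×(M_i⁻¹ mod m_i) = 4×731×38 + 17×799×31 + 10×2021×8 = 111112 + 421073 + 161680 = 693865
693865 mod 34357 = 6725
y ≡ 6725 (mod 34357)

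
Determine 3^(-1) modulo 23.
3^(-1) ≡ 8 (mod 23). Verification: 3 × 8 = 24 ≡ 1 (mod 23)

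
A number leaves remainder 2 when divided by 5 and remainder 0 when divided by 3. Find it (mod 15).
M = 5 × 3 = 15. M₁ = 3, y₁ ≡ 2 (mod 5). M₂ = 5, y₂ ≡ 2 (mod 3). z = 2×3×2 + 0×5×2 ≡ 12 (mod 15)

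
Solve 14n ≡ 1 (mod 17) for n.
11

Using Extended Euclidean Algorithm:
gcd(14, 17) = 1
Bezout coefficients: 14 × -6 + 17 × 5 = 1
So 14 × -6 ≡ 1 (mod 17)
The inverse is -6 mod 17 = 11
Verification: 14 × 11 = 154 = 9 × 17 + 1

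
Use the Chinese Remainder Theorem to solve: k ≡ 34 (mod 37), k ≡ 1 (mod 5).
71

Using the Chinese Remainder Theorem:
M = product of moduli = 185
For equation 1: M_1 = 5, 5 ≡ 5 (mod 37), inverse of 5 mod 37 is 15 (check: 5 × 15 = 75 ≡ 1 (mod 37))
For equation 2: M_2 = 37, 37 ≡ 2 (mod 5), inverse of 37 mod 5 is 3 (check: 2 × 3 = 6 ≡ 1 (mod 5))
Combine: k ≡ Σ r_i×M_i×(M_i⁻¹ mod m_i) = 34×5×15 + 1×37×3 = 2550 + 111 = 2661
2661 mod 185 = 71
k ≡ 71 (mod 185)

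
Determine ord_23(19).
Powers of 19 mod 23: 19^1≡19, 19^2≡16, 19^3≡5, 19^4≡3, 19^5≡11, 19^6≡2, 19^7≡15, 19^8≡9, 19^9≡10, 19^10≡6, 19^11≡22, 19^12≡4, 19^13≡7, 19^14≡18, 19^15≡20, 19^16≡12, 19^17≡21, 19^18≡8, 19^19≡14, 19^20≡13, 19^21≡17, 19^22≡1. Order = 22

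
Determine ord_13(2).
Powers of 2 mod 13: 2^1≡2, 2^2≡4, 2^3≡8, 2^4≡3, 2^5≡6, 2^6≡12, 2^7≡11, 2^8≡9, 2^9≡5, 2^10≡10, 2^11≡7, 2^12≡1. Order = 12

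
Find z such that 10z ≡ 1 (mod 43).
10^(-1) ≡ 13 (mod 43). Verification: 10 × 13 = 130 ≡ 1 (mod 43)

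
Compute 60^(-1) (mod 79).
54

Using Extended Euclidean Algorithm:
gcd(60, 79) = 1
Bezout coefficients: 60 × -25 + 79 × 19 = 1
So 60 × -25 ≡ 1 (mod 79)
The inverse is -25 mod 79 = 54
Verification: 60 × 54 = 3240 = 41 × 79 + 1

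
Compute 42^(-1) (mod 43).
42^(-1) ≡ 42 (mod 43). Verification: 42 × 42 = 1764 ≡ 1 (mod 43)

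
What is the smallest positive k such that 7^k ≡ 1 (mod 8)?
Powers of 7 mod 8: 7^1≡7, 7^2≡1. Order = 2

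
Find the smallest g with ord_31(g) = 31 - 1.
p - 1 = 30 has prime divisors 2, 3, 5. h is a primitive root mod 31 iff h^(30/q) ≢ 1 (mod 31) for each such q.
h = 2: 2^15 ≡ 1, 2^10 ≡ 1, 2^6 ≡ 2 (mod 31); 2^15 ≡ 1, so not a primitive root.
h = 3: 3^15 ≡ 30, 3^10 ≡ 25, 3^6 ≡ 16 (mod 31); none is 1, so 3 has order 30 and is a primitive root.
The smallest primitive root mod 31 is g = 3.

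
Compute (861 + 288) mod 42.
15

(861 + 288) = 1149
1149 mod 42 = 15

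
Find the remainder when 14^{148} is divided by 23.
By Fermat: 14^{22} ≡ 1 (mod 23). 148 = 6×22 + 16. So 14^{148} ≡ 14^{16} ≡ 8 (mod 23)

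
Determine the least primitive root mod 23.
p - 1 = 22 has prime divisors 2, 11. h is a primitive root mod 23 iff h^(22/q) ≢ 1 (mod 23) for each such q.
h = 2: 2^11 ≡ 1, 2^2 ≡ 4 (mod 23); 2^11 ≡ 1, so not a primitive root.
h = 3: 3^11 ≡ 1, 3^2 ≡ 9 (mod 23); 3^11 ≡ 1, so not a primitive root.
h = 4: 4^11 ≡ 1, 4^2 ≡ 16 (mod 23); 4^11 ≡ 1, so not a primitive root.
h = 5: 5^11 ≡ 22, 5^2 ≡ 2 (mod 23); none is 1, so 5 has order 22 and is a primitive root.
The smallest primitive root mod 23 is g = 5.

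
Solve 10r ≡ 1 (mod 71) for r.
10^(-1) ≡ 64 (mod 71). Verification: 10 × 64 = 640 ≡ 1 (mod 71)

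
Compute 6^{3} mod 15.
6

Using successive squaring:
Binary expansion of 3: 11
Powers of 6 mod 15 (each is the square of the previous):
  6^1 ≡ 6 (mod 15)
  6^2 ≡ 6² = 36 ≡ 6 (mod 15)
3 = 2 + 1, so 6^3 = 6^2 × 6^1 ≡ 6 × 6 (mod 15)
Multiplying step by step:
  6 × 6 = 36 ≡ 6 (mod 15)
Result: 6^3 ≡ 6 (mod 15)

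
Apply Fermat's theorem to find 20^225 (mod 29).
By Fermat: 20^{28} ≡ 1 (mod 29). 225 ≡ 1 (mod 28). So 20^{225} ≡ 20^{1} ≡ 20 (mod 29)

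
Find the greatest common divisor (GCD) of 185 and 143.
1

Using the Euclidean algorithm:
185 = 1 × 143 + 42
143 = 3 × 42 + 17
42 = 2 × 17 + 8
17 = 2 × 8 + 1
8 = 8 × 1 + 0

GCD(185, 143) = 1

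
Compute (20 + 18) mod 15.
8

(20 + 18) = 38
38 mod 15 = 8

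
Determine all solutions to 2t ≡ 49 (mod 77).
63

Since gcd(2, 77) = 1 divides 49, a solution exists.
Multiply both sides by the inverse of 2 mod 77:
  2^(-1) mod 77 = 39
  x ≡ 39 × 49 ≡ 1911 ≡ 63 (mod 77)
Verification: 2 × 63 = 126 = 1 × 77 + 49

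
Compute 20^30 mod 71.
Using repeated squaring. 30 = 16 + 8 + 4 + 2 (binary 11110). Repeated squaring mod 71: 20^1 ≡ 20; 20^2 ≡ 20² = 400 ≡ 45; 20^4 ≡ 45² = 2025 ≡ 37; 20^8 ≡ 37² = 1369 ≡ 20; 20^16 ≡ 20² = 400 ≡ 45. Multiply: 20^30 = 20^16 × 20^8 × 20^4 × 20^2 ≡ 45 × 20 × 37 × 45 (mod 71): 45 × 20 = 900 ≡ 48; 48 × 37 = 1776 ≡ 1; 1 × 45 = 45 ≡ 45. So 20^30 ≡ 45 (mod 71).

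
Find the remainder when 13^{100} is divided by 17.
By Fermat: 13^{16} ≡ 1 (mod 17). 100 = 6×16 + 4. So 13^{100} ≡ 13^{4} ≡ 1 (mod 17)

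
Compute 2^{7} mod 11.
7

Using successive squaring:
Binary expansion of 7: 111
Powers of 2 mod 11 (each is the square of the previous):
  2^1 ≡ 2 (mod 11)
  2^2 ≡ 2² = 4 ≡ 4 (mod 11)
  2^4 ≡ 4² = 16 ≡ 5 (mod 11)
7 = 4 + 2 + 1, so 2^7 = 2^4 × 2^2 × 2^1 ≡ 5 × 4 × 2 (mod 11)
Multiplying step by step:
  5 × 4 = 20 ≡ 9 (mod 11)
  9 × 2 = 18 ≡ 7 (mod 11)
Result: 2^7 ≡ 7 (mod 11)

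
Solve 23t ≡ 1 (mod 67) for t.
35

Using Extended Euclidean Algorithm:
gcd(23, 67) = 1
Bezout coefficients: 23 × -32 + 67 × 11 = 1
So 23 × -32 ≡ 1 (mod 67)
The inverse is -32 mod 67 = 35
Verification: 23 × 35 = 805 = 12 × 67 + 1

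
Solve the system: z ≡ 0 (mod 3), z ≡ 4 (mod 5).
M = 3 × 5 = 15. M₁ = 5, y₁ ≡ 2 (mod 3). M₂ = 3, y₂ ≡ 2 (mod 5). z = 0×5×2 + 4×3×2 ≡ 9 (mod 15)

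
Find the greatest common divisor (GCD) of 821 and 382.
1

Using the Euclidean algorithm:
821 = 2 × 382 + 57
382 = 6 × 57 + 40
57 = 1 × 40 + 17
40 = 2 × 17 + 6
17 = 2 × 6 + 5
6 = 1 × 5 + 1
5 = 5 × 1 + 0

GCD(821, 382) = 1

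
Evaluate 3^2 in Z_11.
2 = 2 (binary 10). Repeated squaring mod 11: 3^1 ≡ 3; 3^2 ≡ 3² = 9 ≡ 9. So 3^2 ≡ 9 (mod 11).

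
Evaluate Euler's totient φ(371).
312

Prime factorization: 371 = 7 × 53
Using the formula φ(n) = n × Π(1 - 1/p) for each prime factor p:
φ(371) = 371 × (1 - 1/7) × (1 - 1/53)
φ(371) = 312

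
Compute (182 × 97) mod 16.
6

(182 × 97) = 17654
17654 mod 16 = 6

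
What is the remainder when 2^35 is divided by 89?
Using repeated squaring. 35 = 32 + 2 + 1 (binary 100011). Repeated squaring mod 89: 2^1 ≡ 2; 2^2 ≡ 2² = 4 ≡ 4; 2^4 ≡ 4² = 16 ≡ 16; 2^8 ≡ 16² = 256 ≡ 78; 2^16 ≡ 78² = 6084 ≡ 32; 2^32 ≡ 32² = 1024 ≡ 45. Multiply: 2^35 = 2^32 × 2^2 × 2^1 ≡ 45 × 4 × 2 (mod 89): 45 × 4 = 180 ≡ 2; 2 × 2 = 4 ≡ 4. So 2^35 ≡ 4 (mod 89).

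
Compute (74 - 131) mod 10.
3

(74 - 131) = -57
-57 mod 10 = 3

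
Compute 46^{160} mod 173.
109

Using successive squaring:
Binary expansion of 160: 10100000
Powers of 46 mod 173 (each is the square of the previous):
  46^1 ≡ 46 (mod 173)
  46^2 ≡ 46² = 2116 ≡ 40 (mod 173)
  46^4 ≡ 40² = 1600 ≡ 43 (mod 173)
  46^8 ≡ 43² = 1849 ≡ 119 (mod 173)
  46^16 ≡ 119² = 14161 ≡ 148 (mod 173)
  46^32 ≡ 148² = 21904 ≡ 106 (mod 173)
  46^64 ≡ 106² = 11236 ≡ 164 (mod 173)
  46^128 ≡ 164² = 26896 ≡ 81 (mod 173)
160 = 128 + 32, so 46^160 = 46^128 × 46^32 ≡ 81 × 106 (mod 173)
Multiplying step by step:
  81 × 106 = 8586 ≡ 109 (mod 173)
Result: 46^160 ≡ 109 (mod 173)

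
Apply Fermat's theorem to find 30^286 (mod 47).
By Fermat: 30^{46} ≡ 1 (mod 47). 286 = 6×46 + 10. So 30^{286} ≡ 30^{10} ≡ 28 (mod 47)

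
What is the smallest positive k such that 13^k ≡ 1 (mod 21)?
Powers of 13 mod 21: 13^1≡13, 13^2≡1. Order = 2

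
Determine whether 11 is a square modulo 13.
By Euler's criterion: 11^{6} ≡ 12 (mod 13). Since this equals -1 (≡ 12), 11 is not a QR.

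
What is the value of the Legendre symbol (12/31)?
(12/31) = 12^{15} mod 31 = -1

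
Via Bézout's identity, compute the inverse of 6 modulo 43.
Extended GCD: 6(-7) + 43(1) = 1. So 6^(-1) ≡ 36 ≡ 36 (mod 43). Verify: 6 × 36 = 216 ≡ 1 (mod 43)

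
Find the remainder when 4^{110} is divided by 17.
By Fermat: 4^{16} ≡ 1 (mod 17). 110 = 6×16 + 14. So 4^{110} ≡ 4^{14} ≡ 16 (mod 17)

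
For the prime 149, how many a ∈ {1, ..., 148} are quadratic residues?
For prime 149, there are (p-1)/2 = (149-1)/2 = 74 quadratic residues (excluding 0).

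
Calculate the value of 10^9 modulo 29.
9 = 8 + 1 (binary 1001). Repeated squaring mod 29: 10^1 ≡ 10; 10^2 ≡ 10² = 100 ≡ 13; 10^4 ≡ 13² = 169 ≡ 24; 10^8 ≡ 24² = 576 ≡ 25. Multiply: 10^9 = 10^8 × 10^1 ≡ 25 × 10 (mod 29): 25 × 10 = 250 ≡ 18. So 10^9 ≡ 18 (mod 29).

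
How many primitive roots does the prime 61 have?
Number of primitive roots mod 61 = φ(60) = 16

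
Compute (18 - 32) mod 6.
4

(18 - 32) = -14
-14 mod 6 = 4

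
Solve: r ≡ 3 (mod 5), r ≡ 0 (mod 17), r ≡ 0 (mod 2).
M = 5 × 17 × 2 = 170. M₁ = 34, y₁ ≡ 4 (mod 5). M₂ = 10, y₂ ≡ 12 (mod 17). M₃ = 85, y₃ ≡ 1 (mod 2). r = 3×34×4 + 0×10×12 + 0×85×1 ≡ 68 (mod 170)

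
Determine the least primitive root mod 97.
p - 1 = 96 has prime divisors 2, 3. h is a primitive root mod 97 iff h^(96/q) ≢ 1 (mod 97) for each such q.
h = 2: 2^48 ≡ 1, 2^32 ≡ 35 (mod 97); 2^48 ≡ 1, so not a primitive root.
h = 3: 3^48 ≡ 1, 3^32 ≡ 35 (mod 97); 3^48 ≡ 1, so not a primitive root.
h = 4: 4^48 ≡ 1, 4^32 ≡ 61 (mod 97); 4^48 ≡ 1, so not a primitive root.
h = 5: 5^48 ≡ 96, 5^32 ≡ 35 (mod 97); none is 1, so 5 has order 96 and is a primitive root.
The smallest primitive root mod 97 is g = 5.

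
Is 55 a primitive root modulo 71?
p - 1 = 70 has prime divisors 2, 5, 7. Check 55^(70/q) mod 71 for each: 55^(70/2) = 55^35 ≡ 70, 55^(70/5) = 55^14 ≡ 25, 55^(70/7) = 55^10 ≡ 32 (mod 71). None of these is 1, so 55 has order 70 = φ(71), so it is a primitive root mod 71.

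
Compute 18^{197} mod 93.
45

Using successive squaring:
Binary expansion of 197: 11000101
Powers of 18 mod 93 (each is the square of the previous):
  18^1 ≡ 18 (mod 93)
  18^2 ≡ 18² = 324 ≡ 45 (mod 93)
  18^4 ≡ 45² = 2025 ≡ 72 (mod 93)
  18^8 ≡ 72² = 5184 ≡ 69 (mod 93)
  18^16 ≡ 69² = 4761 ≡ 18 (mod 93)
  18^32 ≡ 18² = 324 ≡ 45 (mod 93)
  18^64 ≡ 45² = 2025 ≡ 72 (mod 93)
  18^128 ≡ 72² = 5184 ≡ 69 (mod 93)
197 = 128 + 64 + 4 + 1, so 18^197 = 18^128 × 18^64 × 18^4 × 18^1 ≡ 69 × 72 × 72 × 18 (mod 93)
Multiplying step by step:
  69 × 72 = 4968 ≡ 39 (mod 93)
  39 × 72 = 2808 ≡ 18 (mod 93)
  18 × 18 = 324 ≡ 45 (mod 93)
Result: 18^197 ≡ 45 (mod 93)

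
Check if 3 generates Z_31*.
p - 1 = 30 has prime divisors 2, 3, 5. Check 3^(30/q) mod 31 for each: 3^(30/2) = 3^15 ≡ 30, 3^(30/3) = 3^10 ≡ 25, 3^(30/5) = 3^6 ≡ 16 (mod 31). None of these is 1, so 3 has order 30 = φ(31), so it is a primitive root mod 31.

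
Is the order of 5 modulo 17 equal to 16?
Yes, ord_17(5) = 16.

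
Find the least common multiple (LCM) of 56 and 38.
1064

First find GCD(56, 38) using the Euclidean algorithm:
56 = 1 × 38 + 18
38 = 2 × 18 + 2
18 = 9 × 2 + 0
GCD(56, 38) = 2

LCM formula: LCM(a, b) = (a × b) / GCD(a, b)
LCM(56, 38) = (56 × 38) / 2
LCM(56, 38) = 2128 / 2
LCM(56, 38) = 1064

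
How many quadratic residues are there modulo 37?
For prime 37, there are (p-1)/2 = (37-1)/2 = 18 quadratic residues (excluding 0).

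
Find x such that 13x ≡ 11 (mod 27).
5

Since gcd(13, 27) = 1 divides 11, a solution exists.
Multiply both sides by the inverse of 13 mod 27:
  13^(-1) mod 27 = 25
  x ≡ 25 × 11 ≡ 275 ≡ 5 (mod 27)
Verification: 13 × 5 = 65 = 2 × 27 + 11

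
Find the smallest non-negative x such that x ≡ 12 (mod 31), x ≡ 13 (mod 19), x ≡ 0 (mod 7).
3794

Using the Chinese Remainder Theorem:
M = product of moduli = 4123
For equation 1: M_1 = 133, 133 ≡ 9 (mod 31), inverse of 133 mod 31 is 7 (check: 9 × 7 = 63 ≡ 1 (mod 31))
For equation 2: M_2 = 217, 217 ≡ 8 (mod 19), inverse of 217 mod 19 is 12 (check: 8 × 12 = 96 ≡ 1 (mod 19))
For equation 3: M_3 = 589, 589 ≡ 1 (mod 7), inverse of 589 mod 7 is 1 (check: 1 × 1 = 1 ≡ 1 (mod 7))
Combine: x ≡ Σ r_i×M_i×(M_i⁻¹ mod m_i) = 12×133×7 + 13×217×12 + 0×589×1 = 11172 + 33852 + 0 = 45024
45024 mod 4123 = 3794
x ≡ 3794 (mod 4123)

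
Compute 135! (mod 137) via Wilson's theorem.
(136)! = (135)! × (136) ≡ -1 (mod 137). So (135)! ≡ -1 × (136)^(-1) ≡ (-1)×(-1) = 1 (mod 137)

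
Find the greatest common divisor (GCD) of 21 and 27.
3

Using the Euclidean algorithm:
21 = 0 × 27 + 21
27 = 1 × 21 + 6
21 = 3 × 6 + 3
6 = 2 × 3 + 0

GCD(21, 27) = 3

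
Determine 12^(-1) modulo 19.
12^(-1) ≡ 8 (mod 19). Verification: 12 × 8 = 96 ≡ 1 (mod 19)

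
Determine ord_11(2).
Powers of 2 mod 11: 2^1≡2, 2^2≡4, 2^3≡8, 2^4≡5, 2^5≡10, 2^6≡9, 2^7≡7, 2^8≡3, 2^9≡6, 2^10≡1. Order = 10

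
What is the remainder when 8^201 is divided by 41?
Using Fermat: 8^{40} ≡ 1 (mod 41). 201 ≡ 1 (mod 40). So 8^{201} ≡ 8^{1} ≡ 8 (mod 41)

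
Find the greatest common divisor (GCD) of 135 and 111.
3

Using the Euclidean algorithm:
135 = 1 × 111 + 24
111 = 4 × 24 + 15
24 = 1 × 15 + 9
15 = 1 × 9 + 6
9 = 1 × 6 + 3
6 = 2 × 3 + 0

GCD(135, 111) = 3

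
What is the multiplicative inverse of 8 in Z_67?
42

Using Extended Euclidean Algorithm:
gcd(8, 67) = 1
Bezout coefficients: 8 × -25 + 67 × 3 = 1
So 8 × -25 ≡ 1 (mod 67)
The inverse is -25 mod 67 = 42
Verification: 8 × 42 = 336 = 5 × 67 + 1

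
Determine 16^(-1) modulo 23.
16^(-1) ≡ 13 (mod 23). Verification: 16 × 13 = 208 ≡ 1 (mod 23)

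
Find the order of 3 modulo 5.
Powers of 3 mod 5: 3^1≡3, 3^2≡4, 3^3≡2, 3^4≡1. Order = 4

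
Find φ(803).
720

Prime factorization: 803 = 11 × 73
Using the formula φ(n) = n × Π(1 - 1/p) for each prime factor p:
φ(803) = 803 × (1 - 1/11) × (1 - 1/73)
φ(803) = 720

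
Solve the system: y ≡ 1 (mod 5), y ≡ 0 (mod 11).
M = 5 × 11 = 55. M₁ = 11, y₁ ≡ 1 (mod 5). M₂ = 5, y₂ ≡ 9 (mod 11). y = 1×11×1 + 0×5×9 ≡ 11 (mod 55)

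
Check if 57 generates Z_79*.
p - 1 = 78 has prime divisors 2, 3, 13. Check 57^(78/q) mod 79 for each: 57^(78/2) = 57^39 ≡ 78, 57^(78/3) = 57^26 ≡ 1, 57^(78/13) = 57^6 ≡ 52 (mod 79). Since 57^26 ≡ 1 (mod 79), the order of 57 divides 26 (in fact the order is 26) ≠ 78, so it is not a primitive root.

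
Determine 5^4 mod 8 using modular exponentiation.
4 = 4 (binary 100). Repeated squaring mod 8: 5^1 ≡ 5; 5^2 ≡ 5² = 25 ≡ 1; 5^4 ≡ 1² = 1 ≡ 1. So 5^4 ≡ 1 (mod 8).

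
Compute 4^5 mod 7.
5 = 4 + 1 (binary 101). Repeated squaring mod 7: 4^1 ≡ 4; 4^2 ≡ 4² = 16 ≡ 2; 4^4 ≡ 2² = 4 ≡ 4. Multiply: 4^5 = 4^4 × 4^1 ≡ 4 × 4 (mod 7): 4 × 4 = 16 ≡ 2. So 4^5 ≡ 2 (mod 7).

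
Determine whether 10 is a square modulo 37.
By Euler's criterion: 10^{18} ≡ 1 (mod 37). Since this equals 1, 10 is a QR.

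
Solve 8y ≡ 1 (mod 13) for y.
5

Using Extended Euclidean Algorithm:
gcd(8, 13) = 1
Bezout coefficients: 8 × 5 + 13 × -3 = 1
So 8 × 5 ≡ 1 (mod 13)
The inverse is 5 mod 13 = 5
Verification: 8 × 5 = 40 = 3 × 13 + 1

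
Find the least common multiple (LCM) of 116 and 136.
3944

First find GCD(116, 136) using the Euclidean algorithm:
116 = 0 × 136 + 116
136 = 1 × 116 + 20
116 = 5 × 20 + 16
20 = 1 × 16 + 4
16 = 4 × 4 + 0
GCD(116, 136) = 4

LCM formula: LCM(a, b) = (a × b) / GCD(a, b)
LCM(116, 136) = (116 × 136) / 4
LCM(116, 136) = 15776 / 4
LCM(116, 136) = 3944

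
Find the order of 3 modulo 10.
Powers of 3 mod 10: 3^1≡3, 3^2≡9, 3^3≡7, 3^4≡1. Order = 4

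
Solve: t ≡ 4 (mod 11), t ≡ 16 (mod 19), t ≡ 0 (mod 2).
M = 11 × 19 × 2 = 418. M₁ = 38, y₁ ≡ 9 (mod 11). M₂ = 22, y₂ ≡ 13 (mod 19). M₃ = 209, y₃ ≡ 1 (mod 2). t = 4×38×9 + 16×22×13 + 0×209×1 ≡ 92 (mod 418)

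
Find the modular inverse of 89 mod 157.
89^(-1) ≡ 30 (mod 157). Verification: 89 × 30 = 2670 ≡ 1 (mod 157)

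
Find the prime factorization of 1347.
3 × 449

Divide by primes starting from smallest:
1347 ÷ 3 = 449
449 ÷ 449 = 1

1347 = 3 × 449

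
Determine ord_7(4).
Powers of 4 mod 7: 4^1≡4, 4^2≡2, 4^3≡1. Order = 3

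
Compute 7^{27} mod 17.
14

Using successive squaring:
Binary expansion of 27: 11011
Powers of 7 mod 17 (each is the square of the previous):
  7^1 ≡ 7 (mod 17)
  7^2 ≡ 7² = 49 ≡ 15 (mod 17)
  7^4 ≡ 15² = 225 ≡ 4 (mod 17)
  7^8 ≡ 4² = 16 ≡ 16 (mod 17)
  7^16 ≡ 16² = 256 ≡ 1 (mod 17)
27 = 16 + 8 + 2 + 1, so 7^27 = 7^16 × 7^8 × 7^2 × 7^1 ≡ 1 × 16 × 15 × 7 (mod 17)
Multiplying step by step:
  1 × 16 = 16 ≡ 16 (mod 17)
  16 × 15 = 240 ≡ 2 (mod 17)
  2 × 7 = 14 ≡ 14 (mod 17)
Result: 7^27 ≡ 14 (mod 17)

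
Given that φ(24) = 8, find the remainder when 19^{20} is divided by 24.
By Euler: 19^{8} ≡ 1 (mod 24) since gcd(19, 24) = 1. 20 = 2×8 + 4. So 19^{20} ≡ 19^{4} ≡ 1 (mod 24)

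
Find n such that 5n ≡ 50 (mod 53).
10

Since gcd(5, 53) = 1 divides 50, a solution exists.
Multiply both sides by the inverse of 5 mod 53:
  5^(-1) mod 53 = 32
  x ≡ 32 × 50 ≡ 1600 ≡ 10 (mod 53)
Verification: 5 × 10 = 50 = 0 × 53 + 50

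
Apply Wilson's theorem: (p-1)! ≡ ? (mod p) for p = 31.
By Wilson's theorem, (30)! ≡ -1 ≡ 30 (mod 31)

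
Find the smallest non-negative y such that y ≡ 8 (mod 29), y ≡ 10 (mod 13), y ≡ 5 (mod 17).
5054

Using the Chinese Remainder Theorem:
M = product of moduli = 6409
For equation 1: M_1 = 221, 221 ≡ 18 (mod 29), inverse of 221 mod 29 is 21 (check: 18 × 21 = 378 ≡ 1 (mod 29))
For equation 2: M_2 = 493, 493 ≡ 12 (mod 13), inverse of 493 mod 13 is 12 (check: 12 × 12 = 144 ≡ 1 (mod 13))
For equation 3: M_3 = 377, 377 ≡ 3 (mod 17), inverse of 377 mod 17 is 6 (check: 3 × 6 = 18 ≡ 1 (mod 17))
Combine: y ≡ Σ r_i×M_i×(M_i⁻¹ mod m_i) = 8×221×21 + 10×493×12 + 5×377×6 = 37128 + 59160 + 11310 = 107598
107598 mod 6409 = 5054
y ≡ 5054 (mod 6409)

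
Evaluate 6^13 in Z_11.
Using Fermat: 6^{10} ≡ 1 (mod 11). 13 ≡ 3 (mod 10). So 6^{13} ≡ 6^{3} ≡ 7 (mod 11)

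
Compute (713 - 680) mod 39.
33

(713 - 680) = 33
33 mod 39 = 33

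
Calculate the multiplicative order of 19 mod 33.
Powers of 19 mod 33: 19^1≡19, 19^2≡31, 19^3≡28, 19^4≡4, 19^5≡10, 19^6≡25, 19^7≡13, 19^8≡16, 19^9≡7, 19^10≡1. Order = 10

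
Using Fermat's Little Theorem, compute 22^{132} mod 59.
21

By Fermat's Little Theorem, a^(p-1) ≡ 1 (mod p) for prime p and gcd(a, p) = 1
Here p = 59, so 22^58 ≡ 1 (mod 59)
We can reduce the exponent: 132 mod 58 = 16
So 22^132 ≡ 22^16 (mod 59)
Computing: 22^16 mod 59 = 21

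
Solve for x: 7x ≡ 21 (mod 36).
3

Since gcd(7, 36) = 1 divides 21, a solution exists.
Multiply both sides by the inverse of 7 mod 36:
  7^(-1) mod 36 = 31
  x ≡ 31 × 21 ≡ 651 ≡ 3 (mod 36)
Verification: 7 × 3 = 21 = 0 × 36 + 21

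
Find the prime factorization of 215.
5 × 43

Divide by primes starting from smallest:
215 ÷ 5 = 43
43 ÷ 43 = 1

215 = 5 × 43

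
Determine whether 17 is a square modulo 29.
By Euler's criterion: 17^{14} ≡ 28 (mod 29). Since this equals -1 (≡ 28), 17 is not a QR.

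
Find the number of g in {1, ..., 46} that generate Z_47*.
Number of primitive roots mod 47 = φ(46) = 22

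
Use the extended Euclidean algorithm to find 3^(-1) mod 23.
Extended GCD: 3(8) + 23(-1) = 1. So 3^(-1) ≡ 8 ≡ 8 (mod 23). Verify: 3 × 8 = 24 ≡ 1 (mod 23)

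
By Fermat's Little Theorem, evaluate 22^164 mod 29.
By Fermat: 22^{28} ≡ 1 (mod 29). 164 = 5×28 + 24. So 22^{164} ≡ 22^{24} ≡ 24 (mod 29)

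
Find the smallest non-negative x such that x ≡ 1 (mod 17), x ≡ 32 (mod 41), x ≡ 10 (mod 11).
2738

Using the Chinese Remainder Theorem:
M = product of moduli = 7667
For equation 1: M_1 = 451, 451 ≡ 9 (mod 17), inverse of 451 mod 17 is 2 (check: 9 × 2 = 18 ≡ 1 (mod 17))
For equation 2: M_2 = 187, 187 ≡ 23 (mod 41), inverse of 187 mod 41 is 25 (check: 23 × 25 = 575 ≡ 1 (mod 41))
For equation 3: M_3 = 697, 697 ≡ 4 (mod 11), inverse of 697 mod 11 is 3 (check: 4 × 3 = 12 ≡ 1 (mod 11))
Combine: x ≡ Σ r_i×M_i×(M_i⁻¹ mod m_i) = 1×451×2 + 32×187×25 + 10×697×3 = 902 + 149600 + 20910 = 171412
171412 mod 7667 = 2738
x ≡ 2738 (mod 7667)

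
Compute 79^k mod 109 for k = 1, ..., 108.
g^1, g^2, ..., g^{108} mod 109: {79, 28, 32, 21, 24, 43, 18, 5, 68, 31, 51, 105, 11, 106, 90, 25, 13, 46, 37, 89, 55, 94, 14, 16, 65, 12, 76, 9, 57, 34, 70, 80, 107, 60, 53, 45, 67, 61, 23, 73, 99, 82, 47, 7, 8, 87, 6, 38, 59, 83, 17, 35, 40, 108, 30, 81, 77, 88, 85, 66, 91, 104, 41, 78, 58, 4, 98, 3, 19, 84, 96, 63, 72, 20, 54, 15, 95, 93, 44, 97, 33, 100, 52, 75, 39, 29, 2, 49, 56, 64, 42, 48, 86, 36, 10, 27, 62, 102, 101, 22, 103, 71, 50, 26, 92, 74, 69, 1}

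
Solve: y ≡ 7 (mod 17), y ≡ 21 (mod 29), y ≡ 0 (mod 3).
M = 17 × 29 × 3 = 1479. M₁ = 87, y₁ ≡ 9 (mod 17). M₂ = 51, y₂ ≡ 4 (mod 29). M₃ = 493, y₃ ≡ 1 (mod 3). y = 7×87×9 + 21×51×4 + 0×493×1 ≡ 891 (mod 1479)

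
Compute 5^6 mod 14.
6 = 4 + 2 (binary 110). Repeated squaring mod 14: 5^1 ≡ 5; 5^2 ≡ 5² = 25 ≡ 11; 5^4 ≡ 11² = 121 ≡ 9. Multiply: 5^6 = 5^4 × 5^2 ≡ 9 × 11 (mod 14): 9 × 11 = 99 ≡ 1. So 5^6 ≡ 1 (mod 14).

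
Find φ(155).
120

Prime factorization: 155 = 5 × 31
Using the formula φ(n) = n × Π(1 - 1/p) for each prime factor p:
φ(155) = 155 × (1 - 1/5) × (1 - 1/31)
φ(155) = 120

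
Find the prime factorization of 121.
11^2

Divide by primes starting from smallest:
121 ÷ 11 = 11
11 ÷ 11 = 1

121 = 11^2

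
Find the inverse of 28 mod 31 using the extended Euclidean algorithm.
Extended GCD: 28(10) + 31(-9) = 1. So 28^(-1) ≡ 10 ≡ 10 (mod 31). Verify: 28 × 10 = 280 ≡ 1 (mod 31)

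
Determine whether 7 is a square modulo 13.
By Euler's criterion: 7^{6} ≡ 12 (mod 13). Since this equals -1 (≡ 12), 7 is not a QR.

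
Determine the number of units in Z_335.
264

Prime factorization: 335 = 5 × 67
Using the formula φ(n) = n × Π(1 - 1/p) for each prime factor p:
φ(335) = 335 × (1 - 1/5) × (1 - 1/67)
φ(335) = 264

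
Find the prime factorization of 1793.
11 × 163

Divide by primes starting from smallest:
1793 ÷ 11 = 163
163 ÷ 163 = 1

1793 = 11 × 163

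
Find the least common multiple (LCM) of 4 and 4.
4

First find GCD(4, 4) using the Euclidean algorithm:
4 = 1 × 4 + 0
GCD(4, 4) = 4

LCM formula: LCM(a, b) = (a × b) / GCD(a, b)
LCM(4, 4) = (4 × 4) / 4
LCM(4, 4) = 16 / 4
LCM(4, 4) = 4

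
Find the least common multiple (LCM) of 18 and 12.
36

First find GCD(18, 12) using the Euclidean algorithm:
18 = 1 × 12 + 6
12 = 2 × 6 + 0
GCD(18, 12) = 6

LCM formula: LCM(a, b) = (a × b) / GCD(a, b)
LCM(18, 12) = (18 × 12) / 6
LCM(18, 12) = 216 / 6
LCM(18, 12) = 36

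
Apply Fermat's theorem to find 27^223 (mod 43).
By Fermat: 27^{42} ≡ 1 (mod 43). 223 = 5×42 + 13. So 27^{223} ≡ 27^{13} ≡ 8 (mod 43)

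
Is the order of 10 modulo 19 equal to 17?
No, the actual order is 18, not 17.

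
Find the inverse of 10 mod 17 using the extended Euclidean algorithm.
Extended GCD: 10(-5) + 17(3) = 1. So 10^(-1) ≡ 12 ≡ 12 (mod 17). Verify: 10 × 12 = 120 ≡ 1 (mod 17)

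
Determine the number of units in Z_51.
32

Prime factorization: 51 = 3 × 17
Using the formula φ(n) = n × Π(1 - 1/p) for each prime factor p:
φ(51) = 51 × (1 - 1/3) × (1 - 1/17)
φ(51) = 32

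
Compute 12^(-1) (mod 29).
17

Using Extended Euclidean Algorithm:
gcd(12, 29) = 1
Bezout coefficients: 12 × -12 + 29 × 5 = 1
So 12 × -12 ≡ 1 (mod 29)
The inverse is -12 mod 29 = 17
Verification: 12 × 17 = 204 = 7 × 29 + 1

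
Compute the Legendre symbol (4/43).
(4/43) = 4^{21} mod 43 = 1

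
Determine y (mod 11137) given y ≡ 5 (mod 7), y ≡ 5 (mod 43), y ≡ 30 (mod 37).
1510

Using the Chinese Remainder Theorem:
M = product of moduli = 11137
For equation 1: M_1 = 1591, 1591 ≡ 2 (mod 7), inverse of 1591 mod 7 is 4 (check: 2 × 4 = 8 ≡ 1 (mod 7))
For equation 2: M_2 = 259, 259 ≡ 1 (mod 43), inverse of 259 mod 43 is 1 (check: 1 × 1 = 1 ≡ 1 (mod 43))
For equation 3: M_3 = 301, 301 ≡ 5 (mod 37), inverse of 301 mod 37 is 15 (check: 5 × 15 = 75 ≡ 1 (mod 37))
Combine: y ≡ Σ r_i×M_i×(M_i⁻¹ mod m_i) = 5×1591×4 + 5×259×1 + 30×301×15 = 31820 + 1295 + 135450 = 168565
168565 mod 11137 = 1510
y ≡ 1510 (mod 11137)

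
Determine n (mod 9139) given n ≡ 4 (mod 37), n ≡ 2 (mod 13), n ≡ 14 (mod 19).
2446

Using the Chinese Remainder Theorem:
M = product of moduli = 9139
For equation 1: M_1 = 247, 247 ≡ 25 (mod 37), inverse of 247 mod 37 is 3 (check: 25 × 3 = 75 ≡ 1 (mod 37))
For equation 2: M_2 = 703, 703 ≡ 1 (mod 13), inverse of 703 mod 13 is 1 (check: 1 × 1 = 1 ≡ 1 (mod 13))
For equation 3: M_3 = 481, 481 ≡ 6 (mod 19), inverse of 481 mod 19 is 16 (check: 6 × 16 = 96 ≡ 1 (mod 19))
Combine: n ≡ Σ r_i×M_i×(M_i⁻¹ mod m_i) = 4×247×3 + 2×703×1 + 14×481×16 = 2964 + 1406 + 107744 = 112114
112114 mod 9139 = 2446
n ≡ 2446 (mod 9139)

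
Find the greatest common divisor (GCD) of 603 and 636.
3

Using the Euclidean algorithm:
603 = 0 × 636 + 603
636 = 1 × 603 + 33
603 = 18 × 33 + 9
33 = 3 × 9 + 6
9 = 1 × 6 + 3
6 = 2 × 3 + 0

GCD(603, 636) = 3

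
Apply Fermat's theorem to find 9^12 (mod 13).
By Fermat's Little Theorem, 9^{12} ≡ 1 (mod 13) since 13 is prime and gcd(9, 13) = 1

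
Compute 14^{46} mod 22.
14

Using successive squaring:
Binary expansion of 46: 101110
Powers of 14 mod 22 (each is the square of the previous):
  14^1 ≡ 14 (mod 22)
  14^2 ≡ 14² = 196 ≡ 20 (mod 22)
  14^4 ≡ 20² = 400 ≡ 4 (mod 22)
  14^8 ≡ 4² = 16 ≡ 16 (mod 22)
  14^16 ≡ 16² = 256 ≡ 14 (mod 22)
  14^32 ≡ 14² = 196 ≡ 20 (mod 22)
46 = 32 + 8 + 4 + 2, so 14^46 = 14^32 × 14^8 × 14^4 × 14^2 ≡ 20 × 16 × 4 × 20 (mod 22)
Multiplying step by step:
  20 × 16 = 320 ≡ 12 (mod 22)
  12 × 4 = 48 ≡ 4 (mod 22)
  4 × 20 = 80 ≡ 14 (mod 22)
Result: 14^46 ≡ 14 (mod 22)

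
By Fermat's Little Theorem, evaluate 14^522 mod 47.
By Fermat: 14^{46} ≡ 1 (mod 47). 522 ≡ 16 (mod 46). So 14^{522} ≡ 14^{16} ≡ 2 (mod 47)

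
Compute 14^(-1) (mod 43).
14^(-1) ≡ 40 (mod 43). Verification: 14 × 40 = 560 ≡ 1 (mod 43)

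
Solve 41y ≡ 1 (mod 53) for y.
41^(-1) ≡ 22 (mod 53). Verification: 41 × 22 = 902 ≡ 1 (mod 53)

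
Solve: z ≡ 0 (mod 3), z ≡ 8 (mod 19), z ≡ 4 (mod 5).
M = 3 × 19 × 5 = 285. M₁ = 95, y₁ ≡ 2 (mod 3). M₂ = 15, y₂ ≡ 14 (mod 19). M₃ = 57, y₃ ≡ 3 (mod 5). z = 0×95×2 + 8×15×14 + 4×57×3 ≡ 84 (mod 285)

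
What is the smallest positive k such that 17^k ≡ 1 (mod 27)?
Powers of 17 mod 27: 17^1≡17, 17^2≡19, 17^3≡26, 17^4≡10, 17^5≡8, 17^6≡1. Order = 6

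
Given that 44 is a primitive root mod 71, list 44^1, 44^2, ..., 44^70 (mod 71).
g^1, g^2, ..., g^{70} mod 71: {44, 19, 55, 6, 51, 43, 46, 36, 22, 45, 63, 3, 61, 57, 23, 18, 11, 58, 67, 37, 66, 64, 47, 9, 41, 29, 69, 54, 33, 32, 59, 40, 56, 50, 70, 27, 52, 16, 65, 20, 28, 25, 35, 49, 26, 8, 68, 10, 14, 48, 53, 60, 13, 4, 34, 5, 7, 24, 62, 30, 42, 2, 17, 38, 39, 12, 31, 15, 21, 1}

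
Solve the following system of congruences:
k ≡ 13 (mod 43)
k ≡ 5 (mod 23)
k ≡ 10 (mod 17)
13644

Using the Chinese Remainder Theorem:
M = product of moduli = 16813
For equation 1: M_1 = 391, 391 ≡ 4 (mod 43), inverse of 391 mod 43 is 11 (check: 4 × 11 = 44 ≡ 1 (mod 43))
For equation 2: M_2 = 731, 731 ≡ 18 (mod 23), inverse of 731 mod 23 is 9 (check: 18 × 9 = 162 ≡ 1 (mod 23))
For equation 3: M_3 = 989, 989 ≡ 3 (mod 17), inverse of 989 mod 17 is 6 (check: 3 × 6 = 18 ≡ 1 (mod 17))
Combine: k ≡ Σ r_i×M_i×(M_i⁻¹ mod m_i) = 13×391×11 + 5×731×9 + 10×989×6 = 55913 + 32895 + 59340 = 148148
148148 mod 16813 = 13644
k ≡ 13644 (mod 16813)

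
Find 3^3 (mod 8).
3 = 2 + 1 (binary 11). Repeated squaring mod 8: 3^1 ≡ 3; 3^2 ≡ 3² = 9 ≡ 1. Multiply: 3^3 = 3^2 × 3^1 ≡ 1 × 3 (mod 8): 1 × 3 = 3 ≡ 3. So 3^3 ≡ 3 (mod 8).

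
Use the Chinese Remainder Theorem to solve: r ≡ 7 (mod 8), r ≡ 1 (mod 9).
M = 8 × 9 = 72. M₁ = 9, y₁ ≡ 1 (mod 8). M₂ = 8, y₂ ≡ 8 (mod 9). r = 7×9×1 + 1×8×8 ≡ 55 (mod 72)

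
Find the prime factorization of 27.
3^3

Divide by primes starting from smallest:
27 ÷ 3 = 9
9 ÷ 3 = 3
3 ÷ 3 = 1

27 = 3^3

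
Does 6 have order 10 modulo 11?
p - 1 = 10 has prime divisors 2, 5. Check 6^(10/q) mod 11 for each: 6^(10/2) = 6^5 ≡ 10, 6^(10/5) = 6^2 ≡ 3 (mod 11). None of these is 1, so 6 has order 10 = φ(11), so it is a primitive root mod 11.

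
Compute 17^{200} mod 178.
67

Using successive squaring:
Binary expansion of 200: 11001000
Powers of 17 mod 178 (each is the square of the previous):
  17^1 ≡ 17 (mod 178)
  17^2 ≡ 17² = 289 ≡ 111 (mod 178)
  17^4 ≡ 111² = 12321 ≡ 39 (mod 178)
  17^8 ≡ 39² = 1521 ≡ 97 (mod 178)
  17^16 ≡ 97² = 9409 ≡ 153 (mod 178)
  17^32 ≡ 153² = 23409 ≡ 91 (mod 178)
  17^64 ≡ 91² = 8281 ≡ 93 (mod 178)
  17^128 ≡ 93² = 8649 ≡ 105 (mod 178)
200 = 128 + 64 + 8, so 17^200 = 17^128 × 17^64 × 17^8 ≡ 105 × 93 × 97 (mod 178)
Multiplying step by step:
  105 × 93 = 9765 ≡ 153 (mod 178)
  153 × 97 = 14841 ≡ 67 (mod 178)
Result: 17^200 ≡ 67 (mod 178)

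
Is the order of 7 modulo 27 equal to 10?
No, the actual order is 9, not 10.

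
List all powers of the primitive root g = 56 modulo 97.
g^1, g^2, ..., g^{96} mod 97: {56, 32, 46, 54, 17, 79, 59, 6, 45, 95, 82, 33, 5, 86, 63, 36, 76, 85, 7, 4, 30, 31, 87, 22, 68, 25, 42, 24, 83, 89, 37, 35, 20, 53, 58, 47, 13, 49, 28, 16, 23, 27, 57, 88, 78, 3, 71, 96, 41, 65, 51, 43, 80, 18, 38, 91, 52, 2, 15, 64, 92, 11, 34, 61, 21, 12, 90, 93, 67, 66, 10, 75, 29, 72, 55, 73, 14, 8, 60, 62, 77, 44, 39, 50, 84, 48, 69, 81, 74, 70, 40, 9, 19, 94, 26, 1}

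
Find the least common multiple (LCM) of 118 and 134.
7906

First find GCD(118, 134) using the Euclidean algorithm:
118 = 0 × 134 + 118
134 = 1 × 118 + 16
118 = 7 × 16 + 6
16 = 2 × 6 + 4
6 = 1 × 4 + 2
4 = 2 × 2 + 0
GCD(118, 134) = 2

LCM formula: LCM(a, b) = (a × b) / GCD(a, b)
LCM(118, 134) = (118 × 134) / 2
LCM(118, 134) = 15812 / 2
LCM(118, 134) = 7906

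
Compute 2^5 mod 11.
5 = 4 + 1 (binary 101). Repeated squaring mod 11: 2^1 ≡ 2; 2^2 ≡ 2² = 4 ≡ 4; 2^4 ≡ 4² = 16 ≡ 5. Multiply: 2^5 = 2^4 × 2^1 ≡ 5 × 2 (mod 11): 5 × 2 = 10 ≡ 10. So 2^5 ≡ 10 (mod 11).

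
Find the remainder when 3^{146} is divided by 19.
By Fermat: 3^{18} ≡ 1 (mod 19). 146 = 8×18 + 2. So 3^{146} ≡ 3^{2} ≡ 9 (mod 19)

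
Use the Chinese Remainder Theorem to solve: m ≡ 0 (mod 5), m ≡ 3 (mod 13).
M = 5 × 13 = 65. M₁ = 13, y₁ ≡ 2 (mod 5). M₂ = 5, y₂ ≡ 8 (mod 13). m = 0×13×2 + 3×5×8 ≡ 55 (mod 65)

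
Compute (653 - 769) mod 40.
4

(653 - 769) = -116
-116 mod 40 = 4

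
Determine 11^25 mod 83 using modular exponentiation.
Using repeated squaring. 25 = 16 + 8 + 1 (binary 11001). Repeated squaring mod 83: 11^1 ≡ 11; 11^2 ≡ 11² = 121 ≡ 38; 11^4 ≡ 38² = 1444 ≡ 33; 11^8 ≡ 33² = 1089 ≡ 10; 11^16 ≡ 10² = 100 ≡ 17. Multiply: 11^25 = 11^16 × 11^8 × 11^1 ≡ 17 × 10 × 11 (mod 83): 17 × 10 = 170 ≡ 4; 4 × 11 = 44 ≡ 44. So 11^25 ≡ 44 (mod 83).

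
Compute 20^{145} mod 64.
0

Using successive squaring:
Binary expansion of 145: 10010001
Powers of 20 mod 64 (each is the square of the previous):
  20^1 ≡ 20 (mod 64)
  20^2 ≡ 20² = 400 ≡ 16 (mod 64)
  20^4 ≡ 16² = 256 ≡ 0 (mod 64)
  20^8 ≡ 0² = 0 ≡ 0 (mod 64)
  20^16 ≡ 0² = 0 ≡ 0 (mod 64)
  20^32 ≡ 0² = 0 ≡ 0 (mod 64)
  20^64 ≡ 0² = 0 ≡ 0 (mod 64)
  20^128 ≡ 0² = 0 ≡ 0 (mod 64)
145 = 128 + 16 + 1, so 20^145 = 20^128 × 20^16 × 20^1 ≡ 0 × 0 × 20 (mod 64)
Multiplying step by step:
  0 × 0 = 0 ≡ 0 (mod 64)
  0 × 20 = 0 ≡ 0 (mod 64)
Result: 20^145 ≡ 0 (mod 64)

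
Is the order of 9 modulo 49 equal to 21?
Yes, ord_49(9) = 21.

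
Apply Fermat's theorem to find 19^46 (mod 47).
By Fermat's Little Theorem, 19^{46} ≡ 1 (mod 47) since 47 is prime and gcd(19, 47) = 1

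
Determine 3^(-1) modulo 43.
3^(-1) ≡ 29 (mod 43). Verification: 3 × 29 = 87 ≡ 1 (mod 43)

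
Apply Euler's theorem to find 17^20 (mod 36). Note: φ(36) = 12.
By Euler: 17^{12} ≡ 1 (mod 36) since gcd(17, 36) = 1. 20 = 1×12 + 8. So 17^{20} ≡ 17^{8} ≡ 1 (mod 36)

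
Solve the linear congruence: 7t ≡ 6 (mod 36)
6

Since gcd(7, 36) = 1 divides 6, a solution exists.
Multiply both sides by the inverse of 7 mod 36:
  7^(-1) mod 36 = 31
  x ≡ 31 × 6 ≡ 186 ≡ 6 (mod 36)
Verification: 7 × 6 = 42 = 1 × 36 + 6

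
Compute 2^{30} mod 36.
28

Using successive squaring:
Binary expansion of 30: 11110
Powers of 2 mod 36 (each is the square of the previous):
  2^1 ≡ 2 (mod 36)
  2^2 ≡ 2² = 4 ≡ 4 (mod 36)
  2^4 ≡ 4² = 16 ≡ 16 (mod 36)
  2^8 ≡ 16² = 256 ≡ 4 (mod 36)
  2^16 ≡ 4² = 16 ≡ 16 (mod 36)
30 = 16 + 8 + 4 + 2, so 2^30 = 2^16 × 2^8 × 2^4 × 2^2 ≡ 16 × 4 × 16 × 4 (mod 36)
Multiplying step by step:
  16 × 4 = 64 ≡ 28 (mod 36)
  28 × 16 = 448 ≡ 16 (mod 36)
  16 × 4 = 64 ≡ 28 (mod 36)
Result: 2^30 ≡ 28 (mod 36)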